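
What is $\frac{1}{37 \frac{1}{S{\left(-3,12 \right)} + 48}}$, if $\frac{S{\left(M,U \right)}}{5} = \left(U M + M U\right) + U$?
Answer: $- \frac{252}{37} \approx -6.8108$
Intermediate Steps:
$S{\left(M,U \right)} = 5 U + 10 M U$ ($S{\left(M,U \right)} = 5 \left(\left(U M + M U\right) + U\right) = 5 \left(\left(M U + M U\right) + U\right) = 5 \left(2 M U + U\right) = 5 \left(U + 2 M U\right) = 5 U + 10 M U$)
$\frac{1}{37 \frac{1}{S{\left(-3,12 \right)} + 48}} = \frac{1}{37 \frac{1}{5 \cdot 12 \left(1 + 2 \left(-3\right)\right) + 48}} = \frac{1}{37 \frac{1}{5 \cdot 12 \left(1 - 6\right) + 48}} = \frac{1}{37 \frac{1}{5 \cdot 12 \left(-5\right) + 48}} = \frac{1}{37 \frac{1}{-300 + 48}} = \frac{1}{37 \frac{1}{-252}} = \frac{1}{37 \left(- \frac{1}{252}\right)} = \frac{1}{- \frac{37}{252}} = - \frac{252}{37}$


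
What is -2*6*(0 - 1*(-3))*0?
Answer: 0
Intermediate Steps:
-2*6*(0 - 1*(-3))*0 = -2*6*(0 + 3)*0 = -2*6*3*0 = -36*0 = -2*0 = 0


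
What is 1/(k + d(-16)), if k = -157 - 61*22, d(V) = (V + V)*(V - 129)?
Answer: 1/3141 ≈ 0.00031837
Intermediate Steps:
d(V) = 2*V*(-129 + V) (d(V) = (2*V)*(-129 + V) = 2*V*(-129 + V))
k = -1499 (k = -157 - 1342 = -1499)
1/(k + d(-16)) = 1/(-1499 + 2*(-16)*(-129 - 16)) = 1/(-1499 + 2*(-16)*(-145)) = 1/(-1499 + 4640) = 1/3141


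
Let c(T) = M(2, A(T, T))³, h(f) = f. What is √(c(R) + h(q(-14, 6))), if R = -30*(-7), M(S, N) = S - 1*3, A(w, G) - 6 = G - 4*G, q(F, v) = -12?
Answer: I*√13 ≈ 3.6056*I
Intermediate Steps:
A(w, G) = 6 - 3*G (A(w, G) = 6 + (G - 4*G) = 6 - 3*G)
M(S, N) = -3 + S (M(S, N) = S - 3 = -3 + S)
R = 210
c(T) = -1 (c(T) = (-3 + 2)³ = (-1)³ = -1)
√(c(R) + h(q(-14, 6))) = √(-1 - 12) = √(-13) = I*√13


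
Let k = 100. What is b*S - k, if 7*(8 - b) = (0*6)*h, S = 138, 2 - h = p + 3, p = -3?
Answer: 1004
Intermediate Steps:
h = 2 (h = 2 - (-3 + 3) = 2 - 1*0 = 2 + 0 = 2)
b = 8 (b = 8 - 0*6*2/7 = 8 - 0*2 = 8 - ⅐*0 = 8 + 0 = 8)
b*S - k = 8*138 - 1*100 = 1104 - 100 = 1004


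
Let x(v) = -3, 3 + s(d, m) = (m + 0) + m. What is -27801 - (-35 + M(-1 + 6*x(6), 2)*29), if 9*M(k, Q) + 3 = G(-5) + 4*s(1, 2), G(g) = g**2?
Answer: -250648/9 ≈ -27850.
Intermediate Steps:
s(d, m) = -3 + 2*m (s(d, m) = -3 + ((m + 0) + m) = -3 + (m + m) = -3 + 2*m)
M(k, Q) = 26/9 (M(k, Q) = -1/3 + ((-5)**2 + 4*(-3 + 2*2))/9 = -1/3 + (25 + 4*(-3 + 4))/9 = -1/3 + (25 + 4*1)/9 = -1/3 + (25 + 4)/9 = -1/3 + (1/9)*29 = -1/3 + 29/9 = 26/9)
-27801 - (-35 + M(-1 + 6*x(6), 2)*29) = -27801 - (-35 + (26/9)*29) = -27801 - (-35 + 754/9) = -27801 - 1*439/9 = -27801 - 439/9 = -250648/9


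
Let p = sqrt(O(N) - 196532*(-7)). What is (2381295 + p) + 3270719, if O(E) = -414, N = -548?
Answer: 5652014 + sqrt(1375310) ≈ 5.6532e+6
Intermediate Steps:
p = sqrt(1375310) (p = sqrt(-414 - 196532*(-7)) = sqrt(-414 + 1375724) = sqrt(1375310) ≈ 1172.7)
(2381295 + p) + 3270719 = (2381295 + sqrt(1375310)) + 3270719 = 5652014 + sqrt(1375310)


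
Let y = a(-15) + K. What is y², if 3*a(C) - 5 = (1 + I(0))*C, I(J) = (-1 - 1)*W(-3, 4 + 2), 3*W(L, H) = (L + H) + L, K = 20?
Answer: 2500/9 ≈ 277.78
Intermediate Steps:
W(L, H) = H/3 + 2*L/3 (W(L, H) = ((L + H) + L)/3 = ((H + L) + L)/3 = (H + 2*L)/3 = H/3 + 2*L/3)
I(J) = 0 (I(J) = (-1 - 1)*((4 + 2)/3 + (⅔)*(-3)) = -2*((⅓)*6 - 2) = -2*(2 - 2) = -2*0 = 0)
a(C) = 5/3 + C/3 (a(C) = 5/3 + ((1 + 0)*C)/3 = 5/3 + (1*C)/3 = 5/3 + C/3)
y = 50/3 (y = (5/3 + (⅓)*(-15)) + 20 = (5/3 - 5) + 20 = -10/3 + 20 = 50/3 ≈ 16.667)
y² = (50/3)² = 2500/9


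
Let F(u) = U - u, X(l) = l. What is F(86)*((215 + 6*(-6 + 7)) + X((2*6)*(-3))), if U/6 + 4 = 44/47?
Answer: -907610/47 ≈ -19311.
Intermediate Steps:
U = -864/47 (U = -24 + 6*(44/47) = -24 + 264/47 = -864/47 ≈ -18.383)
F(u) = -864/47 - u
F(86)*((215 + 6*(-6 + 7)) + X((2*6)*(-3))) = (-864/47 - 1*86)*((215 + 6*(-6 + 7)) + (2*6)*(-3)) = (-864/47 - 86)*((215 + 6*1) + 12*(-3)) = -4906*((215 + 6) - 36)/47 = -4906*(221 - 36)/47 = -4906/47*185 = -907610/47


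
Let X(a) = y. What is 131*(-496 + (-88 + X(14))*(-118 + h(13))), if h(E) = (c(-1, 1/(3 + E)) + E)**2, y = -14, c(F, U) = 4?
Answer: -2349878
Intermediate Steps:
X(a) = -14
h(E) = (4 + E)**2
131*(-496 + (-88 + X(14))*(-118 + h(13))) = 131*(-496 + (-88 - 14)*(-118 + (4 + 13)**2)) = 131*(-496 - 102*(-118 + 17**2)) = 131*(-496 - 102*(-118 + 289)) = 131*(-496 - 102*171) = 131*(-496 - 17442) = 131*(-17938) = -2349878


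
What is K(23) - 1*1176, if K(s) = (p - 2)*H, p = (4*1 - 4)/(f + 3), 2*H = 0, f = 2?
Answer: -1176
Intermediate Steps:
H = 0 (H = (½)*0 = 0)
p = 0 (p = (4*1 - 4)/(2 + 3) = (4 - 4)/5 = 0*(⅕) = 0)
K(s) = 0 (K(s) = (0 - 2)*0 = -2*0 = 0)
K(23) - 1*1176 = 0 - 1*1176 = 0 - 1176 = -1176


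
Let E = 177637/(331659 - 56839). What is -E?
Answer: -177637/274820 ≈ -0.64638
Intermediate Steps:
E = 177637/274820 ≈ 0.64638
-E = -1*177637/274820 = -177637/274820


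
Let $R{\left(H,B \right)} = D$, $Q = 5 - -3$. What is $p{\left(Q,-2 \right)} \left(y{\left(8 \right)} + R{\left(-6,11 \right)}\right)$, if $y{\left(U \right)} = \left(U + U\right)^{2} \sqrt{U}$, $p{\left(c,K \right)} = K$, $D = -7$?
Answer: $14 - 1024 \sqrt{2} \approx -1434.2$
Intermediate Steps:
$Q = 8$ ($Q = 5 + 3 = 8$)
$R{\left(H,B \right)} = -7$
$y{\left(U \right)} = 4 U^{\frac{5}{2}}$ ($y{\left(U \right)} = \left(2 U\right)^{2} \sqrt{U} = 4 U^{2} \sqrt{U} = 4 U^{\frac{5}{2}}$)
$p{\left(Q,-2 \right)} \left(y{\left(8 \right)} + R{\left(-6,11 \right)}\right) = - 2 \left(4 \cdot 8^{\frac{5}{2}} - 7\right) = - 2 \left(4 \cdot 128 \sqrt{2} - 7\right) = - 2 \left(512 \sqrt{2} - 7\right) = - 2 \left(-7 + 512 \sqrt{2}\right) = 14 - 1024 \sqrt{2}$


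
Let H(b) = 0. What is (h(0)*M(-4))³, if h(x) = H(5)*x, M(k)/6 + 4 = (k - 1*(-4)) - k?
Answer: 0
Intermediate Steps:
M(k) = 0 (M(k) = -24 + 6*((k - 1*(-4)) - k) = -24 + 6*((k + 4) - k) = -24 + 6*((4 + k) - k) = -24 + 6*4 = -24 + 24 = 0)
h(x) = 0 (h(x) = 0*x = 0)
(h(0)*M(-4))³ = (0*0)³ = 0³ = 0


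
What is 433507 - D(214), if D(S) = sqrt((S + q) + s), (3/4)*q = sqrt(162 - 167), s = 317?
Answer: 433507 - sqrt(4779 + 12*I*sqrt(5))/3 ≈ 4.3348e+5 - 0.064691*I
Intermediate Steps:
q = 4*I*sqrt(5)/3 (q = 4*sqrt(162 - 167)/3 = 4*sqrt(-5)/3 = 4*(I*sqrt(5))/3 = 4*I*sqrt(5)/3 ≈ 2.9814*I)
D(S) = sqrt(317 + S + 4*I*sqrt(5)/3) (D(S) = sqrt((S + 4*I*sqrt(5)/3) + 317) = sqrt(317 + S + 4*I*sqrt(5)/3))
433507 - D(214) = 433507 - sqrt(2853 + 9*214 + 12*I*sqrt(5))/3 = 433507 - sqrt(2853 + 1926 + 12*I*sqrt(5))/3 = 433507 - sqrt(4779 + 12*I*sqrt(5))/3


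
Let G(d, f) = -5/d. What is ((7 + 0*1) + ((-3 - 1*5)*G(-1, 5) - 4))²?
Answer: 1369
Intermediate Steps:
((7 + 0*1) + ((-3 - 1*5)*G(-1, 5) - 4))² = ((7 + 0*1) + ((-3 - 1*5)*(-5/(-1)) - 4))² = ((7 + 0) + ((-3 - 5)*(-5*(-1)) - 4))² = (7 + (-8*5 - 4))² = (7 + (-40 - 4))² = (7 - 44)² = (-37)² = 1369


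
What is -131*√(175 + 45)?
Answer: -262*√55 ≈ -1943.0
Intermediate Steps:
-131*√(175 + 45) = -262*√55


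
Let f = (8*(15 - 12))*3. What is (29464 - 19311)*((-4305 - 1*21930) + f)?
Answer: -265632939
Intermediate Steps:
f = 72 (f = (8*3)*3 = 24*3 = 72)
(29464 - 19311)*((-4305 - 1*21930) + f) = (29464 - 19311)*((-4305 - 1*21930) + 72) = 10153*((-4305 - 21930) + 72) = 10153*(-26235 + 72) = 10153*(-26163) = -265632939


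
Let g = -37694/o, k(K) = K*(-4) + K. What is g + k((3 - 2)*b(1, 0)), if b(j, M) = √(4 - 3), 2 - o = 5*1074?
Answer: 10795/2684 ≈ 4.0220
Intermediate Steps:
o = -5368 (o = 2 - 5*1074 = 2 - 1*5370 = 2 - 5370 = -5368)
b(j, M) = 1 (b(j, M) = √1 = 1)
k(K) = -3*K (k(K) = -4*K + K = -3*K)
g = 18847/2684 (g = -37694/(-5368) = -37694*(-1/5368) = 18847/2684 ≈ 7.0220)
g + k((3 - 2)*b(1, 0)) = 18847/2684 - 3*(3 - 2) = 18847/2684 - 3 = 10795/2684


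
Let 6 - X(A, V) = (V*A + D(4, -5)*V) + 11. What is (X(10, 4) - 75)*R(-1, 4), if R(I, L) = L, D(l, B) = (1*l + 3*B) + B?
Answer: -224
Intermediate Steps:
D(l, B) = l + 4*B (D(l, B) = (l + 3*B) + B = l + 4*B)
X(A, V) = -5 + 16*V - A*V (X(A, V) = 6 - ((V*A + (4 + 4*(-5))*V) + 11) = 6 - ((A*V + (4 - 20)*V) + 11) = 6 - ((A*V - 16*V) + 11) = 6 - ((-16*V + A*V) + 11) = 6 - (11 - 16*V + A*V) = 6 + (-11 + 16*V - A*V) = -5 + 16*V - A*V)
(X(10, 4) - 75)*R(-1, 4) = ((-5 + 16*4 - 1*10*4) - 75)*4 = ((-5 + 64 - 40) - 75)*4 = (19 - 75)*4 = -56*4 = -224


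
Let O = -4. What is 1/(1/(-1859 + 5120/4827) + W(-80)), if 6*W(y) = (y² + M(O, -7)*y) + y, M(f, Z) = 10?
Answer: 8968273/8250806333 ≈ 0.0010870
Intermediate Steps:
W(y) = y²/6 + 11*y/6 (W(y) = ((y² + 10*y) + y)/6 = (y² + 11*y)/6 = y²/6 + 11*y/6)
1/(1/(-1859 + 5120/4827) + W(-80)) = 1/(1/(-1859 + 5120/4827) + (⅙)*(-80)*(11 - 80)) = 1/(1/(-1859 + 5120*(1/4827)) + (⅙)*(-80)*(-69)) = 1/(1/(-1859 + 5120/4827) + 920) = 1/(1/(-8968273/4827) + 920) = 1/(-4827/8968273 + 920) = 1/(8250806333/8968273) = 8968273/8250806333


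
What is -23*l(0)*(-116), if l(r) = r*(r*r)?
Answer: 0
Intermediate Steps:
l(r) = r³ (l(r) = r*r² = r³)
-23*l(0)*(-116) = -23*0³*(-116) = -23*0*(-116) = 0*(-116) = 0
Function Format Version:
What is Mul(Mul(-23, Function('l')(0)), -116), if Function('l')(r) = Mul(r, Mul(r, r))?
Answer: 0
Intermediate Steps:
Function('l')(r) = Pow(r, 3) (Function('l')(r) = Mul(r, Pow(r, 2)) = Pow(r, 3))
Mul(Mul(-23, Function('l')(0)), -116) = Mul(Mul(-23, Pow(0, 3)), -116) = Mul(Mul(-23, 0), -116) = Mul(0, -116) = 0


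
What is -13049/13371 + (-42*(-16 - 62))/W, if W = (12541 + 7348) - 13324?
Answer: -3220253/6752355 ≈ -0.47691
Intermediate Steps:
W = 6565 (W = 19889 - 13324 = 6565)
-13049/13371 + (-42*(-16 - 62))/W = -13049/13371 - 42*(-16 - 62)/6565 = -13049*1/13371 - 42*(-78)*(1/6565) = -13049/13371 - 1*(-3276)*(1/6565) = -13049/13371 + 3276*(1/6565) = -13049/13371 + 252/505 = -3220253/6752355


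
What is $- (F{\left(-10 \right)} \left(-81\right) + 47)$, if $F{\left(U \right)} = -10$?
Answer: $-857$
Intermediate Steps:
$- (F{\left(-10 \right)} \left(-81\right) + 47) = - (\left(-10\right) \left(-81\right) + 47) = - (810 + 47) = \left(-1\right) 857 = -857$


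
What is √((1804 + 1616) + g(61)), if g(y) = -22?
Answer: √3398 ≈ 58.292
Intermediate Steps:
√((1804 + 1616) + g(61)) = √((1804 + 1616) - 22) = √(3420 - 22) = √3398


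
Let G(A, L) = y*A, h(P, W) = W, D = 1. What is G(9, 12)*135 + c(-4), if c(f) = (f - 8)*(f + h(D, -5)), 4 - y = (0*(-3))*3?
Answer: 4968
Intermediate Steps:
y = 4 (y = 4 - 0*(-3)*3 = 4 - 0*3 = 4 - 1*0 = 4 + 0 = 4)
G(A, L) = 4*A
c(f) = (-8 + f)*(-5 + f) (c(f) = (f - 8)*(f - 5) = (-8 + f)*(-5 + f))
G(9, 12)*135 + c(-4) = (4*9)*135 + (40 + (-4)² - 13*(-4)) = 36*135 + (40 + 16 + 52) = 4860 + 108 = 4968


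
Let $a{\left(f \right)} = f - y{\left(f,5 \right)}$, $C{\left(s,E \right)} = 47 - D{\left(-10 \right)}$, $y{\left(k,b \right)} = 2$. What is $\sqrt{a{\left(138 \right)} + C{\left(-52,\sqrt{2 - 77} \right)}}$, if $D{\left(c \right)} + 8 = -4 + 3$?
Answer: $8 \sqrt{3} \approx 13.856$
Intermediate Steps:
$D{\left(c \right)} = -9$ ($D{\left(c \right)} = -8 + \left(-4 + 3\right) = -8 - 1 = -9$)
$C{\left(s,E \right)} = 56$ ($C{\left(s,E \right)} = 47 - -9 = 47 + 9 = 56$)
$a{\left(f \right)} = -2 + f$ ($a{\left(f \right)} = f - 2 = -2 + f$)
$\sqrt{a{\left(138 \right)} + C{\left(-52,\sqrt{2 - 77} \right)}} = \sqrt{\left(-2 + 138\right) + 56} = \sqrt{136 + 56} = \sqrt{192} = 8 \sqrt{3}$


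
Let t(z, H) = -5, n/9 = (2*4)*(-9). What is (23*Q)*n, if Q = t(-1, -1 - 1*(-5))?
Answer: 74520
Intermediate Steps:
n = -648 (n = 9*((2*4)*(-9)) = 9*(8*(-9)) = 9*(-72) = -648)
Q = -5
(23*Q)*n = (23*(-5))*(-648) = -115*(-648) = 74520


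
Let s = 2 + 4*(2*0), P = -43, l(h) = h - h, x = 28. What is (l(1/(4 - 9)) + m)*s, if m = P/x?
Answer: -43/14 ≈ -3.0714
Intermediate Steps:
l(h) = 0
s = 2 (s = 2 + 4*0 = 2 + 0 = 2)
m = -43/28 ≈ -1.5357
(l(1/(4 - 9)) + m)*s = (0 - 43/28)*2 = -43/28*2 = -43/14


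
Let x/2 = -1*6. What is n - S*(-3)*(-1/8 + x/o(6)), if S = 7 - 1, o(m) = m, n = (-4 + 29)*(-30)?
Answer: -3153/4 ≈ -788.25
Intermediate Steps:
n = -750 (n = 25*(-30) = -750)
x = -12 (x = 2*(-1*6) = 2*(-6) = -12)
S = 6
n - S*(-3)*(-1/8 + x/o(6)) = -750 - 6*(-3)*(-1/8 - 12/6) = -750 - (-18)*(-1*⅛ - 12*⅙) = -750 - (-18)*(-⅛ - 2) = -750 - (-18)*(-17)/8 = -750 - 1*153/4 = -750 - 153/4 = -3153/4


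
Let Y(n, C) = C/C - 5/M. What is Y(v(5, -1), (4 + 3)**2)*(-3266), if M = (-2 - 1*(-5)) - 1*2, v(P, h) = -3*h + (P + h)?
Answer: 13064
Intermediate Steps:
v(P, h) = P - 2*h
M = 1 (M = (-2 + 5) - 2 = 3 - 2 = 1)
Y(n, C) = -4 (Y(n, C) = C/C - 5/1 = 1 - 5*1 = 1 - 5 = -4)
Y(v(5, -1), (4 + 3)**2)*(-3266) = -4*(-3266) = 13064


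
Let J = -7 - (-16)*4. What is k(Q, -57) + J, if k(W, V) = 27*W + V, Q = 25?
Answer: 675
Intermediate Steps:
k(W, V) = V + 27*W
J = 57 (J = -7 - 4*(-16) = -7 + 64 = 57)
k(Q, -57) + J = (-57 + 27*25) + 57 = (-57 + 675) + 57 = 618 + 57 = 675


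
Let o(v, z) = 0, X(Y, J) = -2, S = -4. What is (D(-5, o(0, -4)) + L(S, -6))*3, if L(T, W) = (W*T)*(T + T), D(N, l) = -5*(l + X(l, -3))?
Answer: -546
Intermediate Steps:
D(N, l) = 10 - 5*l (D(N, l) = -5*(l - 2) = -5*(-2 + l) = 10 - 5*l)
L(T, W) = 2*W*T**2 (L(T, W) = (T*W)*(2*T) = 2*W*T**2)
(D(-5, o(0, -4)) + L(S, -6))*3 = ((10 - 5*0) + 2*(-6)*(-4)**2)*3 = ((10 + 0) + 2*(-6)*16)*3 = (10 - 192)*3 = -182*3 = -546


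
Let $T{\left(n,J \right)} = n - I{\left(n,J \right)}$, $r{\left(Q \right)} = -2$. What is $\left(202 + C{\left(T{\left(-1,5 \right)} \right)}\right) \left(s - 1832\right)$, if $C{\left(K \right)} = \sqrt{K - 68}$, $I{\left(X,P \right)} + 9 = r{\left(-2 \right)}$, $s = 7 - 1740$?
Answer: $-720130 - 3565 i \sqrt{58} \approx -7.2013 \cdot 10^{5} - 27150.0 i$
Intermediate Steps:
$s = -1733$
$I{\left(X,P \right)} = -11$ ($I{\left(X,P \right)} = -9 - 2 = -11$)
$T{\left(n,J \right)} = 11 + n$ ($T{\left(n,J \right)} = n - -11 = n + 11 = 11 + n$)
$C{\left(K \right)} = \sqrt{-68 + K}$
$\left(202 + C{\left(T{\left(-1,5 \right)} \right)}\right) \left(s - 1832\right) = \left(202 + \sqrt{-68 + \left(11 - 1\right)}\right) \left(-1733 - 1832\right) = \left(202 + \sqrt{-68 + 10}\right) \left(-1733 - 1832\right) = \left(202 + \sqrt{-58}\right) \left(-1733 - 1832\right) = \left(202 + i \sqrt{58}\right) \left(-3565\right) = -720130 - 3565 i \sqrt{58}$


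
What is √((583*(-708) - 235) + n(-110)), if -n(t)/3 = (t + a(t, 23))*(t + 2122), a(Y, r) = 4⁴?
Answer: I*√1294255 ≈ 1137.7*I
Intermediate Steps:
a(Y, r) = 256
n(t) = -3*(256 + t)*(2122 + t) (n(t) = -3*(t + 256)*(t + 2122) = -3*(256 + t)*(2122 + t))
√((583*(-708) - 235) + n(-110)) = √((583*(-708) - 235) + (-1629696 - 7134*(-110) - 3*(-110)²)) = √((-412764 - 235) + (-1629696 + 784740 - 3*12100)) = √(-412999 + (-1629696 + 784740 - 36300)) = √(-412999 - 881256) = √(-1294255) = I*√1294255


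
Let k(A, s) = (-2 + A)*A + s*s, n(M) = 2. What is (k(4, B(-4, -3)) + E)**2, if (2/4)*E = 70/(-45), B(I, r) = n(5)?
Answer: 6400/81 ≈ 79.012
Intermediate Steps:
B(I, r) = 2
k(A, s) = s**2 + A*(-2 + A) (k(A, s) = A*(-2 + A) + s**2 = s**2 + A*(-2 + A))
E = -28/9 (E = 2*(70/(-45)) = 2*(70*(-1/45)) = 2*(-14/9) = -28/9 ≈ -3.1111)
(k(4, B(-4, -3)) + E)**2 = ((4**2 + 2**2 - 2*4) - 28/9)**2 = ((16 + 4 - 8) - 28/9)**2 = (12 - 28/9)**2 = (80/9)**2 = 6400/81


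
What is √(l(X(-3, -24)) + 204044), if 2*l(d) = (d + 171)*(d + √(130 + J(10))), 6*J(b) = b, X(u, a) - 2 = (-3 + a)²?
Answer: √(4803525 + 1353*√1185)/3 ≈ 734.10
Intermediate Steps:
X(u, a) = 2 + (-3 + a)²
J(b) = b/6
l(d) = (171 + d)*(d + √1185/3)/2 (l(d) = ((d + 171)*(d + √(130 + (⅙)*10)))/2 = ((171 + d)*(d + √(130 + 5/3)))/2 = ((171 + d)*(d + √(395/3)))/2 = ((171 + d)*(d + √1185/3))/2 = (171 + d)*(d + √1185/3)/2)
√(l(X(-3, -24)) + 204044) = √(((2 + (-3 - 24)²)²/2 + 57*√1185/2 + 171*(2 + (-3 - 24)²)/2 + (2 + (-3 - 24)²)*√1185/6) + 204044) = √(((2 + (-27)²)²/2 + 57*√1185/2 + 171*(2 + (-27)²)/2 + (2 + (-27)²)*√1185/6) + 204044) = √(((2 + 729)²/2 + 57*√1185/2 + 171*(2 + 729)/2 + (2 + 729)*√1185/6) + 204044) = √(((½)*731² + 57*√1185/2 + (171/2)*731 + (⅙)*731*√1185) + 204044) = √(((½)*534361 + 57*√1185/2 + 125001/2 + 731*√1185/6) + 204044) = √((534361/2 + 57*√1185/2 + 125001/2 + 731*√1185/6) + 204044) = √((329681 + 451*√1185/3) + 204044) = √(533725 + 451*√1185/3)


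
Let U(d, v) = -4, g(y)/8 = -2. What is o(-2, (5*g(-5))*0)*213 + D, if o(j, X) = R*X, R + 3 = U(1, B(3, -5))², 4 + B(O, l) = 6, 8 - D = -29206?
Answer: 29214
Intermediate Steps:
D = 29214 (D = 8 - 1*(-29206) = 8 + 29206 = 29214)
B(O, l) = 2 (B(O, l) = -4 + 6 = 2)
g(y) = -16 (g(y) = 8*(-2) = -16)
R = 13 (R = -3 + (-4)² = -3 + 16 = 13)
o(j, X) = 13*X
o(-2, (5*g(-5))*0)*213 + D = (13*((5*(-16))*0))*213 + 29214 = (13*(-80*0))*213 + 29214 = (13*0)*213 + 29214 = 0*213 + 29214 = 0 + 29214 = 29214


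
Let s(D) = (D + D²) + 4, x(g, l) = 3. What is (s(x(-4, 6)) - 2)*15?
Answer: 210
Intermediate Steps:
s(D) = 4 + D + D²
(s(x(-4, 6)) - 2)*15 = ((4 + 3 + 3²) - 2)*15 = ((4 + 3 + 9) - 2)*15 = (16 - 2)*15 = 14*15 = 210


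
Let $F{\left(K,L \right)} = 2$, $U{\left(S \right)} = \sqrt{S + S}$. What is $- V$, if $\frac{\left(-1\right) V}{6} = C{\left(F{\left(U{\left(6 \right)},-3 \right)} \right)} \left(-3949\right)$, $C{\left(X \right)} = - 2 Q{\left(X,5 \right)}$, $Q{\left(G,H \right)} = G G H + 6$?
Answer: $1232088$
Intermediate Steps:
$Q{\left(G,H \right)} = 6 + H G^{2}$ ($Q{\left(G,H \right)} = G^{2} H + 6 = H G^{2} + 6 = 6 + H G^{2}$)
$U{\left(S \right)} = \sqrt{2} \sqrt{S}$ ($U{\left(S \right)} = \sqrt{2 S} = \sqrt{2} \sqrt{S}$)
$C{\left(X \right)} = -12 - 10 X^{2}$ ($C{\left(X \right)} = - 2 \left(6 + 5 X^{2}\right) = -12 - 10 X^{2}$)
$V = -1232088$ ($V = - 6 \left(-12 - 10 \cdot 2^{2}\right) \left(-3949\right) = - 6 \left(-12 - 40\right) \left(-3949\right) = - 6 \left(\left(-52\right) \left(-3949\right)\right) = \left(-6\right) 205348 = -1232088$)
$- V = \left(-1\right) \left(-1232088\right) = 1232088$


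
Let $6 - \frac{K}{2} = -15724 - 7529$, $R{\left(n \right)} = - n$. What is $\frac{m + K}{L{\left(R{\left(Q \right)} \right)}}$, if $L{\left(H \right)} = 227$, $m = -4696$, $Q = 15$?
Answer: $\frac{41822}{227} \approx 184.24$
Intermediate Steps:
$K = 46518$ ($K = 12 - 2 \left(-15724 - 7529\right) = 12 - -46506 = 12 + 46506 = 46518$)
$\frac{m + K}{L{\left(R{\left(Q \right)} \right)}} = \frac{-4696 + 46518}{227} = 41822 \cdot \frac{1}{227} = \frac{41822}{227}$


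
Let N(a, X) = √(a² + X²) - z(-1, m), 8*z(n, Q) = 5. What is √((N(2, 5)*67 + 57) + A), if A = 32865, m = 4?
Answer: √(526082 + 1072*√29)/4 ≈ 182.32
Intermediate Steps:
z(n, Q) = 5/8 (z(n, Q) = (⅛)*5 = 5/8)
N(a, X) = -5/8 + √(X² + a²) (N(a, X) = √(a² + X²) - 1*5/8 = √(X² + a²) - 5/8 = -5/8 + √(X² + a²))
√((N(2, 5)*67 + 57) + A) = √(((-5/8 + √(5² + 2²))*67 + 57) + 32865) = √(((-5/8 + √(25 + 4))*67 + 57) + 32865) = √(((-5/8 + √29)*67 + 57) + 32865) = √(((-335/8 + 67*√29) + 57) + 32865) = √((121/8 + 67*√29) + 32865) = √(263041/8 + 67*√29)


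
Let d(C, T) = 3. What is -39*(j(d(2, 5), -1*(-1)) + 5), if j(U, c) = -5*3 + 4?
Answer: 234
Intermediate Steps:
j(U, c) = -11 (j(U, c) = -15 + 4 = -11)
-39*(j(d(2, 5), -1*(-1)) + 5) = -39*(-11 + 5) = -39*(-6) = 234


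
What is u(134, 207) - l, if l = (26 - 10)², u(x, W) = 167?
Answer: -89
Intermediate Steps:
l = 256 (l = 16² = 256)
u(134, 207) - l = 167 - 1*256 = 167 - 256 = -89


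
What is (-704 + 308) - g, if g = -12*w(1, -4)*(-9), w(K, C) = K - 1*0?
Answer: -504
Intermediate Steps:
w(K, C) = K (w(K, C) = K + 0 = K)
g = 108 (g = -12*1*(-9) = -12*(-9) = 108)
(-704 + 308) - g = (-704 + 308) - 1*108 = -396 - 108 = -504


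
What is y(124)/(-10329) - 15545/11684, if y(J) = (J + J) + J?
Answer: -54970251/40228012 ≈ -1.3665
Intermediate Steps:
y(J) = 3*J (y(J) = 2*J + J = 3*J)
y(124)/(-10329) - 15545/11684 = (3*124)/(-10329) - 15545/11684 = 372*(-1/10329) - 15545*1/11684 = -124/3443 - 15545/11684 = -54970251/40228012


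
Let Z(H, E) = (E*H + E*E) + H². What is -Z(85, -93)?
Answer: -7969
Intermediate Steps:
Z(H, E) = E² + H² + E*H (Z(H, E) = (E*H + E²) + H² = (E² + E*H) + H² = E² + H² + E*H)
-Z(85, -93) = -((-93)² + 85² - 93*85) = -(8649 + 7225 - 7905) = -1*7969 = -7969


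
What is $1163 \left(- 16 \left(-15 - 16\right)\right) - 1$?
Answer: $576847$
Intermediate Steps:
$1163 \left(- 16 \left(-15 - 16\right)\right) - 1 = 1163 \left(\left(-16\right) \left(-31\right)\right) + \left(-161 + 160\right) = 1163 \cdot 496 - 1 = 576848 - 1 = 576847$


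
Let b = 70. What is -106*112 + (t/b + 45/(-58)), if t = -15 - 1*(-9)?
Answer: -24101909/2030 ≈ -11873.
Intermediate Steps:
t = -6 (t = -15 + 9 = -6)
-106*112 + (t/b + 45/(-58)) = -106*112 + (-6/70 + 45/(-58)) = -11872 + (-6*1/70 + 45*(-1/58)) = -11872 + (-3/35 - 45/58) = -11872 - 1749/2030 = -24101909/2030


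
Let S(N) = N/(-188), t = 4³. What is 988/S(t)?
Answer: -11609/4 ≈ -2902.3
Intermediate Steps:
t = 64
S(N) = -N/188 (S(N) = N*(-1/188) = -N/188)
988/S(t) = 988/((-1/188*64)) = 988/(-16/47) = 988*(-47/16) = -11609/4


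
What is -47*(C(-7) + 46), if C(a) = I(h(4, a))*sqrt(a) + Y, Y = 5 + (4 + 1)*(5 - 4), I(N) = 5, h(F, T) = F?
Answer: -2632 - 235*I*sqrt(7) ≈ -2632.0 - 621.75*I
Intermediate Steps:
Y = 10 (Y = 5 + 5*1 = 5 + 5 = 10)
C(a) = 10 + 5*sqrt(a) (C(a) = 5*sqrt(a) + 10 = 10 + 5*sqrt(a))
-47*(C(-7) + 46) = -47*((10 + 5*sqrt(-7)) + 46) = -47*((10 + 5*(I*sqrt(7))) + 46) = -47*((10 + 5*I*sqrt(7)) + 46) = -47*(56 + 5*I*sqrt(7)) = -2632 - 235*I*sqrt(7)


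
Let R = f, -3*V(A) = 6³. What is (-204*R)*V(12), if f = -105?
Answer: -1542240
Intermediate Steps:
V(A) = -72 (V(A) = -⅓*6³ = -⅓*216 = -72)
R = -105
(-204*R)*V(12) = -204*(-105)*(-72) = 21420*(-72) = -1542240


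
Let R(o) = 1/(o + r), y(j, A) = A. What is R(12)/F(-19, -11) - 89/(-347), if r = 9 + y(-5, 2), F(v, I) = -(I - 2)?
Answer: 26958/103753 ≈ 0.25983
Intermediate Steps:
F(v, I) = 2 - I (F(v, I) = -(-2 + I) = 2 - I)
r = 11 (r = 9 + 2 = 11)
R(o) = 1/(11 + o) (R(o) = 1/(o + 11) = 1/(11 + o))
R(12)/F(-19, -11) - 89/(-347) = 1/((11 + 12)*(2 - 1*(-11))) - 89/(-347) = 1/(23*(2 + 11)) - 89*(-1/347) = (1/23)/13 + 89/347 = (1/23)*(1/13) + 89/347 = 1/299 + 89/347 = 26958/103753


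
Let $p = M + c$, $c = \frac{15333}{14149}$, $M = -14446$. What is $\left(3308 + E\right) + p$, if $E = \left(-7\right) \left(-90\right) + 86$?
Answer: $- \frac{147445545}{14149} \approx -10421.0$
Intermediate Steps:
$E = 716$ ($E = 630 + 86 = 716$)
$c = \frac{15333}{14149}$ ($c = 15333 \cdot \frac{1}{14149} = \frac{15333}{14149} \approx 1.0837$)
$p = - \frac{204381121}{14149}$ ($p = -14446 + \frac{15333}{14149} = - \frac{204381121}{14149} \approx -14445.0$)
$\left(3308 + E\right) + p = \left(3308 + 716\right) - \frac{204381121}{14149} = 4024 - \frac{204381121}{14149} = - \frac{147445545}{14149}$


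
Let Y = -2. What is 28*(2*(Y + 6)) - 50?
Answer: 174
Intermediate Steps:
28*(2*(Y + 6)) - 50 = 28*(2*(-2 + 6)) - 50 = 28*(2*4) - 50 = 28*8 - 50 = 224 - 50 = 174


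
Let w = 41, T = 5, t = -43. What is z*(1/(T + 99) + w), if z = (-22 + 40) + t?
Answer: -106625/104 ≈ -1025.2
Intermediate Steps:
z = -25 (z = (-22 + 40) - 43 = 18 - 43 = -25)
z*(1/(T + 99) + w) = -25*(1/(5 + 99) + 41) = -25*(1/104 + 41) = -25*4265/104 = -106625/104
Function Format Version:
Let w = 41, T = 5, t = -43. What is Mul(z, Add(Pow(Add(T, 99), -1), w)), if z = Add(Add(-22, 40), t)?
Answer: Rational(-106625, 104) ≈ -1025.2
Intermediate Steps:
z = -25 (z = Add(Add(-22, 40), -43) = Add(18, -43) = -25)
Mul(z, Add(Pow(Add(T, 99), -1), w)) = Mul(-25, Add(Pow(Add(5, 99), -1), 41)) = Mul(-25, Add(Pow(104, -1), 41)) = Mul(-25, Add(Rational(1, 104), 41)) = Mul(-25, Rational(4265, 104)) = Rational(-106625, 104)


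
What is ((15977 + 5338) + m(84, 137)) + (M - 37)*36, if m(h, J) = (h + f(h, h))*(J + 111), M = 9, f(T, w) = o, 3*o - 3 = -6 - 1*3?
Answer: 40643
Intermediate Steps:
o = -2 (o = 1 + (-6 - 1*3)/3 = 1 + (-6 - 3)/3 = 1 + (1/3)*(-9) = 1 - 3 = -2)
f(T, w) = -2
m(h, J) = (-2 + h)*(111 + J) (m(h, J) = (h - 2)*(J + 111) = (-2 + h)*(111 + J))
((15977 + 5338) + m(84, 137)) + (M - 37)*36 = ((15977 + 5338) + (-222 - 2*137 + 111*84 + 137*84)) + (9 - 37)*36 = (21315 + (-222 - 274 + 9324 + 11508)) - 28*36 = (21315 + 20336) - 1008 = 41651 - 1008 = 40643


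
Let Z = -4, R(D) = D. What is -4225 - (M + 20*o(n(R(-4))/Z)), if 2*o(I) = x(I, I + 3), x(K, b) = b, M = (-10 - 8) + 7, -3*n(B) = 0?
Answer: -4244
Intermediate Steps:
n(B) = 0 (n(B) = -1/3*0 = 0)
M = -11 (M = -18 + 7 = -11)
o(I) = 3/2 + I/2 (o(I) = (I + 3)/2 = (3 + I)/2 = 3/2 + I/2)
-4225 - (M + 20*o(n(R(-4))/Z)) = -4225 - (-11 + 20*(3/2 + (0/(-4))/2)) = -4225 - (-11 + 20*(3/2 + (0*(-1/4))/2)) = -4225 - (-11 + 20*(3/2 + (1/2)*0)) = -4225 - (-11 + 20*(3/2 + 0)) = -4225 - (-11 + 20*(3/2)) = -4225 - (-11 + 30) = -4225 - 1*19 = -4225 - 19 = -4244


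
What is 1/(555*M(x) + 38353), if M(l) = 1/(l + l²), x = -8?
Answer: 56/2148323 ≈ 2.6067e-5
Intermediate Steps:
1/(555*M(x) + 38353) = 1/(555*(1/((-8)*(1 - 8))) + 38353) = 1/(555*(-⅛/(-7)) + 38353) = 1/(555*(-⅛*(-⅐)) + 38353) = 1/(555*(1/56) + 38353) = 1/(555/56 + 38353) = 1/(2148323/56) = 56/2148323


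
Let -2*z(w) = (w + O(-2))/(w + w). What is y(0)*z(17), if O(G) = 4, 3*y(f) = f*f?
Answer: 0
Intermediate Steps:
y(f) = f²/3 (y(f) = (f*f)/3 = f²/3)
z(w) = -(4 + w)/(4*w) (z(w) = -(w + 4)/(2*(w + w)) = -(4 + w)/(2*(2*w)) = -(4 + w)*1/(2*w)/2 = -(4 + w)/(4*w))
y(0)*z(17) = ((⅓)*0²)*((¼)*(-4 - 1*17)/17) = ((⅓)*0)*((¼)*(1/17)*(-4 - 17)) = 0*((¼)*(1/17)*(-21)) = 0*(-21/68) = 0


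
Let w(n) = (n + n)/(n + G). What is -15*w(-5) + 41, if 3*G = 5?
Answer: -4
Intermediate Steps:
G = 5/3 (G = (⅓)*5 = 5/3 ≈ 1.6667)
w(n) = 2*n/(5/3 + n) (w(n) = (n + n)/(n + 5/3) = (2*n)/(5/3 + n) = 2*n/(5/3 + n))
-15*w(-5) + 41 = -90*(-5)/(5 + 3*(-5)) + 41 = -90*(-5)/(5 - 15) + 41 = -90*(-5)/(-10) + 41 = -90*(-5)*(-1)/10 + 41 = -15*3 + 41 = -45 + 41 = -4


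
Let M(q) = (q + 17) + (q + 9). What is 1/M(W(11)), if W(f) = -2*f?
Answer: -1/18 ≈ -0.055556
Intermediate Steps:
M(q) = 26 + 2*q (M(q) = (17 + q) + (9 + q) = 26 + 2*q)
1/M(W(11)) = 1/(26 + 2*(-2*11)) = 1/(26 + 2*(-22)) = 1/(26 - 44) = 1/(-18) = -1/18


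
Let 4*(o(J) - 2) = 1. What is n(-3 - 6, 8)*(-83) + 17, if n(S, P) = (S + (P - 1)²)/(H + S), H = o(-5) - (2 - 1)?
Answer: 13807/31 ≈ 445.39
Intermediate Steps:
o(J) = 9/4 (o(J) = 2 + (¼)*1 = 2 + ¼ = 9/4)
H = 5/4 (H = 9/4 - (2 - 1) = 9/4 - 1*1 = 9/4 - 1 = 5/4 ≈ 1.2500)
n(S, P) = (S + (-1 + P)²)/(5/4 + S) (n(S, P) = (S + (P - 1)²)/(5/4 + S) = (S + (-1 + P)²)/(5/4 + S))
n(-3 - 6, 8)*(-83) + 17 = (4*((-3 - 6) + (-1 + 8)²)/(5 + 4*(-3 - 6)))*(-83) + 17 = (4*(-9 + 7²)/(5 + 4*(-9)))*(-83) + 17 = (4*(-9 + 49)/(5 - 36))*(-83) + 17 = (4*40/(-31))*(-83) + 17 = (4*(-1/31)*40)*(-83) + 17 = -160/31*(-83) + 17 = 13280/31 + 17 = 13807/31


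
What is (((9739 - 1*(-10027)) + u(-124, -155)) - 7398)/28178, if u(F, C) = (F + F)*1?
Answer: 6060/14089 ≈ 0.43012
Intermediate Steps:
u(F, C) = 2*F (u(F, C) = (2*F)*1 = 2*F)
(((9739 - 1*(-10027)) + u(-124, -155)) - 7398)/28178 = (((9739 - 1*(-10027)) + 2*(-124)) - 7398)/28178 = (((9739 + 10027) - 248) - 7398)*(1/28178) = ((19766 - 248) - 7398)*(1/28178) = (19518 - 7398)*(1/28178) = 12120*(1/28178) = 6060/14089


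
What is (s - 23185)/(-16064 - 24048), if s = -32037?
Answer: 27611/20056 ≈ 1.3767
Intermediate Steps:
(s - 23185)/(-16064 - 24048) = (-32037 - 23185)/(-16064 - 24048) = -55222/(-40112) = -55222*(-1/40112) = 27611/20056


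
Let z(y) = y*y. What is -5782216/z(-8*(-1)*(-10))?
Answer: -722777/800 ≈ -903.47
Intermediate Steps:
z(y) = y²
-5782216/z(-8*(-1)*(-10)) = -5782216/((-8*(-1)*(-10))²) = -5782216/((8*(-10))²) = -5782216/((-80)²) = -5782216/6400 = -5782216*1/6400 = -722777/800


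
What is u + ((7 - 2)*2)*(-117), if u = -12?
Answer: -1182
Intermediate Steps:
u + ((7 - 2)*2)*(-117) = -12 + ((7 - 2)*2)*(-117) = -12 + (5*2)*(-117) = -12 + 10*(-117) = -12 - 1170 = -1182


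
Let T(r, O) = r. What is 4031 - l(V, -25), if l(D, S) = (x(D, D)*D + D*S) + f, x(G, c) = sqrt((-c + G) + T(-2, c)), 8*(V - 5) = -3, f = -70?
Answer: 33733/8 - 37*I*sqrt(2)/8 ≈ 4216.6 - 6.5407*I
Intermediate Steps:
V = 37/8 (V = 5 + (1/8)*(-3) = 5 - 3/8 = 37/8 ≈ 4.6250)
x(G, c) = sqrt(-2 + G - c) (x(G, c) = sqrt((-c + G) - 2) = sqrt((G - c) - 2) = sqrt(-2 + G - c))
l(D, S) = -70 + D*S + I*D*sqrt(2) (l(D, S) = (sqrt(-2 + D - D)*D + D*S) - 70 = (sqrt(-2)*D + D*S) - 70 = ((I*sqrt(2))*D + D*S) - 70 = (I*D*sqrt(2) + D*S) - 70 = (D*S + I*D*sqrt(2)) - 70 = -70 + D*S + I*D*sqrt(2))
4031 - l(V, -25) = 4031 - (-70 + (37/8)*(-25) + I*(37/8)*sqrt(2)) = 4031 - (-70 - 925/8 + 37*I*sqrt(2)/8) = 4031 - (-1485/8 + 37*I*sqrt(2)/8) = 4031 + (1485/8 - 37*I*sqrt(2)/8) = 33733/8 - 37*I*sqrt(2)/8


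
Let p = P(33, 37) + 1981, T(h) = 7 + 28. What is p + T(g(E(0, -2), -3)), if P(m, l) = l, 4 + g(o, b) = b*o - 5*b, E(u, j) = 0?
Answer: 2053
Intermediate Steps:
g(o, b) = -4 - 5*b + b*o (g(o, b) = -4 + (b*o - 5*b) = -4 + (-5*b + b*o) = -4 - 5*b + b*o)
T(h) = 35
p = 2018 (p = 37 + 1981 = 2018)
p + T(g(E(0, -2), -3)) = 2018 + 35 = 2053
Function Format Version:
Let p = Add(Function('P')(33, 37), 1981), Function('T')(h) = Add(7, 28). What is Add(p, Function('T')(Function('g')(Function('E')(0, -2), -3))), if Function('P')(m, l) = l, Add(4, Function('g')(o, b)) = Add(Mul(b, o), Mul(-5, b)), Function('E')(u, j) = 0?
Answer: 2053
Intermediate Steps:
Function('g')(o, b) = Add(-4, Mul(-5, b), Mul(b, o)) (Function('g')(o, b) = Add(-4, Add(Mul(b, o), Mul(-5, b))) = Add(-4, Add(Mul(-5, b), Mul(b, o))) = Add(-4, Mul(-5, b), Mul(b, o)))
Function('T')(h) = 35
p = 2018 (p = Add(37, 1981) = 2018)
Add(p, Function('T')(Function('g')(Function('E')(0, -2), -3))) = Add(2018, 35) = 2053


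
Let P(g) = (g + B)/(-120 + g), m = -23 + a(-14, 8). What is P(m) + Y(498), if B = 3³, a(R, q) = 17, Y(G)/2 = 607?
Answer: 7283/6 ≈ 1213.8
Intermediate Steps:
Y(G) = 1214 (Y(G) = 2*607 = 1214)
B = 27
m = -6 (m = -23 + 17 = -6)
P(g) = (27 + g)/(-120 + g) (P(g) = (g + 27)/(-120 + g) = (27 + g)/(-120 + g))
P(m) + Y(498) = (27 - 6)/(-120 - 6) + 1214 = 21/(-126) + 1214 = -1/126*21 + 1214 = -⅙ + 1214 = 7283/6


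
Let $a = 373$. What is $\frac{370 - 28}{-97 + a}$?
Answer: $\frac{57}{46} \approx 1.2391$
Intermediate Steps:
$\frac{370 - 28}{-97 + a} = \frac{370 - 28}{-97 + 373} = \frac{342}{276} = 342 \cdot \frac{1}{276} = \frac{57}{46}$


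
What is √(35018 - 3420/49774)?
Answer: 2*√5422200722018/24887 ≈ 187.13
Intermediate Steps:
√(35018 - 3420/49774) = √(35018 - 3420*1/49774) = √(35018 - 1710/24887) = √(871491256/24887) = 2*√5422200722018/24887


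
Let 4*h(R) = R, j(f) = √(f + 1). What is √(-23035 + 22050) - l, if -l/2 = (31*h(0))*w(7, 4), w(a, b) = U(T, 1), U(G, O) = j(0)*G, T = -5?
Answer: I*√985 ≈ 31.385*I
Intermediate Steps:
j(f) = √(1 + f)
U(G, O) = G (U(G, O) = √(1 + 0)*G = √1*G = 1*G = G)
h(R) = R/4
w(a, b) = -5
l = 0 (l = -2*31*((¼)*0)*(-5) = -2*31*0*(-5) = -0*(-5) = -2*0 = 0)
√(-23035 + 22050) - l = √(-23035 + 22050) - 1*0 = √(-985) + 0 = I*√985 + 0 = I*√985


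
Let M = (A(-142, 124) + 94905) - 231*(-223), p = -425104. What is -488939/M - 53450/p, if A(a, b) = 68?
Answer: -50005061989/15567946136 ≈ -3.2121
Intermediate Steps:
M = 146486 (M = (68 + 94905) - 231*(-223) = 94973 + 51513 = 146486)
-488939/M - 53450/p = -488939/146486 - 53450/(-425104) = -488939*1/146486 - 53450*(-1/425104) = -488939/146486 + 26725/212552 = -50005061989/15567946136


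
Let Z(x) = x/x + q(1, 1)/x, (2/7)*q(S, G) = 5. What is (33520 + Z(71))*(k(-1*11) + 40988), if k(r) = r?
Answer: 195051216609/142 ≈ 1.3736e+9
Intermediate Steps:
q(S, G) = 35/2 (q(S, G) = (7/2)*5 = 35/2)
Z(x) = 1 + 35/(2*x) (Z(x) = x/x + 35/(2*x) = 1 + 35/(2*x))
(33520 + Z(71))*(k(-1*11) + 40988) = (33520 + (35/2 + 71)/71)*(-1*11 + 40988) = (33520 + (1/71)*(177/2))*(-11 + 40988) = (33520 + 177/142)*40977 = (4760017/142)*40977 = 195051216609/142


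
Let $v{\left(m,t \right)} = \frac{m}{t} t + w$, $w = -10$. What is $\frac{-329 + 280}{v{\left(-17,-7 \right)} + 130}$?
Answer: $- \frac{49}{103} \approx -0.47573$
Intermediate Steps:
$v{\left(m,t \right)} = -10 + m$ ($v{\left(m,t \right)} = \frac{m}{t} t - 10 = m - 10 = -10 + m$)
$\frac{-329 + 280}{v{\left(-17,-7 \right)} + 130} = \frac{-329 + 280}{\left(-10 - 17\right) + 130} = - \frac{49}{-27 + 130} = - \frac{49}{103}$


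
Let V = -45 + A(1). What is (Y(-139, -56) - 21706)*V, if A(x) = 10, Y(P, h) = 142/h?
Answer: 3039195/4 ≈ 7.5980e+5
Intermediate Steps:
V = -35 (V = -45 + 10 = -35)
(Y(-139, -56) - 21706)*V = (142/(-56) - 21706)*(-35) = (142*(-1/56) - 21706)*(-35) = (-71/28 - 21706)*(-35) = -607839/28*(-35) = 3039195/4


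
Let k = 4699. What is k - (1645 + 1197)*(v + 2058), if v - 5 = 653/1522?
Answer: -4459129980/761 ≈ -5.8596e+6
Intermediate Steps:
v = 8263/1522 (v = 5 + 653/1522 = 8263/1522 ≈ 5.4290)
k - (1645 + 1197)*(v + 2058) = 4699 - (1645 + 1197)*(8263/1522 + 2058) = 4699 - 2842*3140539/1522 = 4699 - 1*4462705919/761 = 4699 - 4462705919/761 = -4459129980/761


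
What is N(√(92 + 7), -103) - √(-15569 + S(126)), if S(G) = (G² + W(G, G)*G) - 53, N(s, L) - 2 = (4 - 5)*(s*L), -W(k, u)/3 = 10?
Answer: 2 + 309*√11 - I*√3526 ≈ 1026.8 - 59.38*I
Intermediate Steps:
W(k, u) = -30 (W(k, u) = -3*10 = -30)
N(s, L) = 2 - L*s (N(s, L) = 2 + (4 - 5)*(s*L) = 2 - L*s)
S(G) = -53 + G² - 30*G (S(G) = (G² - 30*G) - 53 = -53 + G² - 30*G)
N(√(92 + 7), -103) - √(-15569 + S(126)) = (2 - 1*(-103)*√(92 + 7)) - √(-15569 + (-53 + 126² - 30*126)) = (2 - 1*(-103)*√99) - √(-15569 + (-53 + 15876 - 3780)) = (2 - 1*(-103)*3*√11) - √(-15569 + 12043) = (2 + 309*√11) - √(-3526) = (2 + 309*√11) - I*√3526 = 2 + 309*√11 - I*√3526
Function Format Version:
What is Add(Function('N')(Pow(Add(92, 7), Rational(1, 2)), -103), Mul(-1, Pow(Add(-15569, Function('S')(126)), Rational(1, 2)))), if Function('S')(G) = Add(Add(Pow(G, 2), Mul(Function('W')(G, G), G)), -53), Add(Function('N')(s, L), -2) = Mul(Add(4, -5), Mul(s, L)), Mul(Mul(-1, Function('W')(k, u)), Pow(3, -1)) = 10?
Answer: Add(2, Mul(309, Pow(11, Rational(1, 2))), Mul(-1, I, Pow(3526, Rational(1, 2)))) ≈ Add(1026.8, Mul(-59.380, I))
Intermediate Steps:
Function('W')(k, u) = -30 (Function('W')(k, u) = Mul(-3, 10) = -30)
Function('N')(s, L) = Add(2, Mul(-1, L, s)) (Function('N')(s, L) = Add(2, Mul(Add(4, -5), Mul(s, L))) = Add(2, Mul(-1, Mul(L, s))) = Add(2, Mul(-1, L, s)))
Function('S')(G) = Add(-53, Pow(G, 2), Mul(-30, G)) (Function('S')(G) = Add(Add(Pow(G, 2), Mul(-30, G)), -53) = Add(-53, Pow(G, 2), Mul(-30, G)))
Add(Function('N')(Pow(Add(92, 7), Rational(1, 2)), -103), Mul(-1, Pow(Add(-15569, Function('S')(126)), Rational(1, 2)))) = Add(Add(2, Mul(-1, -103, Pow(Add(92, 7), Rational(1, 2)))), Mul(-1, Pow(Add(-15569, Add(-53, Pow(126, 2), Mul(-30, 126))), Rational(1, 2)))) = Add(Add(2, Mul(-1, -103, Pow(99, Rational(1, 2)))), Mul(-1, Pow(Add(-15569, Add(-53, 15876, -3780)), Rational(1, 2)))) = Add(Add(2, Mul(-1, -103, Mul(3, Pow(11, Rational(1, 2))))), Mul(-1, Pow(Add(-15569, 12043), Rational(1, 2)))) = Add(Add(2, Mul(309, Pow(11, Rational(1, 2)))), Mul(-1, Pow(-3526, Rational(1, 2)))) = Add(Add(2, Mul(309, Pow(11, Rational(1, 2)))), Mul(-1, Mul(I, Pow(3526, Rational(1, 2))))) = Add(Add(2, Mul(309, Pow(11, Rational(1, 2)))), Mul(-1, I, Pow(3526, Rational(1, 2)))) = Add(2, Mul(309, Pow(11, Rational(1, 2))), Mul(-1, I, Pow(3526, Rational(1, 2))))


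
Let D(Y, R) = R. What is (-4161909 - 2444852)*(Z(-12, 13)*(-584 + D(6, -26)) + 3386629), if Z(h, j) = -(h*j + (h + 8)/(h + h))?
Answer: -65239862127832/3 ≈ -2.1747e+13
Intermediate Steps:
Z(h, j) = -h*j - (8 + h)/(2*h) (Z(h, j) = -(h*j + (8 + h)/((2*h))) = -(h*j + (8 + h)*(1/(2*h))) = -(h*j + (8 + h)/(2*h)) = -h*j - (8 + h)/(2*h))
(-4161909 - 2444852)*(Z(-12, 13)*(-584 + D(6, -26)) + 3386629) = (-4161909 - 2444852)*((-1/2 - 4/(-12) - 1*(-12)*13)*(-584 - 26) + 3386629) = -6606761*((-1/2 - 4*(-1/12) + 156)*(-610) + 3386629) = -6606761*((-1/2 + 1/3 + 156)*(-610) + 3386629) = -6606761*((935/6)*(-610) + 3386629) = -6606761*(-285175/3 + 3386629) = -6606761*9874712/3 = -65239862127832/3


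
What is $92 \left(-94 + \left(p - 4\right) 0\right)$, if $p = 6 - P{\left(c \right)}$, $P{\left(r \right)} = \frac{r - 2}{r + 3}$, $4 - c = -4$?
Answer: $-8648$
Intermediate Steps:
$c = 8$ ($c = 4 - -4 = 4 + 4 = 8$)
$P{\left(r \right)} = \frac{-2 + r}{3 + r}$
$p = \frac{60}{11}$ ($p = 6 - \frac{-2 + 8}{3 + 8} = 6 - \frac{1}{11} \cdot 6 = 6 - \frac{6}{11} = \frac{60}{11} \approx 5.4545$)
$92 \left(-94 + \left(p - 4\right) 0\right) = 92 \left(-94 + \left(\frac{60}{11} - 4\right) 0\right) = 92 \left(-94 + \frac{16}{11} \cdot 0\right) = 92 \left(-94 + 0\right) = 92 \left(-94\right) = -8648$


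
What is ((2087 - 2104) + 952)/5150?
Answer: 187/1030 ≈ 0.18155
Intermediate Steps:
((2087 - 2104) + 952)/5150 = (-17 + 952)*(1/5150) = 935*(1/5150) = 187/1030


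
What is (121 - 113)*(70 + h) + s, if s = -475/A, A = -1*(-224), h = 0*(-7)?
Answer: 124965/224 ≈ 557.88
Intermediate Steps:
h = 0
A = 224
s = -475/224 ≈ -2.1205
(121 - 113)*(70 + h) + s = (121 - 113)*(70 + 0) - 475/224 = 8*70 - 475/224 = 560 - 475/224 = 124965/224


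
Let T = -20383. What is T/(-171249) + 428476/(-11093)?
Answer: -73149977905/1899665157 ≈ -38.507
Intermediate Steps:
T/(-171249) + 428476/(-11093) = -20383/(-171249) + 428476/(-11093) = -20383*(-1/171249) + 428476*(-1/11093) = 20383/171249 - 428476/11093 = -73149977905/1899665157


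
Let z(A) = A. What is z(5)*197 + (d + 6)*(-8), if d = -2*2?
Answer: 969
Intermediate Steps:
d = -4
z(5)*197 + (d + 6)*(-8) = 5*197 + (-4 + 6)*(-8) = 985 + 2*(-8) = 985 - 16 = 969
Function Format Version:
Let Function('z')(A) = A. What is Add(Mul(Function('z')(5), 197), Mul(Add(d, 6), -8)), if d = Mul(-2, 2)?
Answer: 969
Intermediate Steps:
d = -4
Add(Mul(Function('z')(5), 197), Mul(Add(d, 6), -8)) = Add(Mul(5, 197), Mul(Add(-4, 6), -8)) = Add(985, Mul(2, -8)) = Add(985, -16) = 969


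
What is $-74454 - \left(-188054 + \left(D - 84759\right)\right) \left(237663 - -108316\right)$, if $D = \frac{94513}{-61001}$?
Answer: $\frac{5757764249860700}{61001} \approx 9.4388 \cdot 10^{10}$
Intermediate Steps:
$D = - \frac{94513}{61001}$ ($D = 94513 \left(- \frac{1}{61001}\right) = - \frac{94513}{61001} \approx -1.5494$)
$-74454 - \left(-188054 + \left(D - 84759\right)\right) \left(237663 - -108316\right) = -74454 - \left(-188054 - \frac{5170478272}{61001}\right) \left(237663 - -108316\right) = -74454 - \left(-188054 - \frac{5170478272}{61001}\right) \left(237663 + 108316\right) = -74454 - \left(-188054 - \frac{5170478272}{61001}\right) 345979 = -74454 - \left(- \frac{16641960326}{61001}\right) 345979 = -74454 - - \frac{5757768791629154}{61001} = -74454 + \frac{5757768791629154}{61001} = \frac{5757764249860700}{61001}$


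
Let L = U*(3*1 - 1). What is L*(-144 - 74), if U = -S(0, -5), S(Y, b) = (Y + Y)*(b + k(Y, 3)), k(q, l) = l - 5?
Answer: 0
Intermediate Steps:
k(q, l) = -5 + l
S(Y, b) = 2*Y*(-2 + b) (S(Y, b) = (Y + Y)*(b + (-5 + 3)) = (2*Y)*(b - 2) = (2*Y)*(-2 + b) = 2*Y*(-2 + b))
U = 0 (U = -2*0*(-2 - 5) = -2*0*(-7) = -1*0 = 0)
L = 0 (L = 0*(3*1 - 1) = 0*(3 - 1) = 0*2 = 0)
L*(-144 - 74) = 0*(-144 - 74) = 0*(-218) = 0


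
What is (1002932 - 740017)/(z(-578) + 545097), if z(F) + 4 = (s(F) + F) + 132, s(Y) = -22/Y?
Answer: 75982435/157402994 ≈ 0.48273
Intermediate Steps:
z(F) = 128 + F - 22/F (z(F) = -4 + ((-22/F + F) + 132) = -4 + ((F - 22/F) + 132) = -4 + (132 + F - 22/F) = 128 + F - 22/F)
(1002932 - 740017)/(z(-578) + 545097) = (1002932 - 740017)/((128 - 578 - 22/(-578)) + 545097) = 262915/((128 - 578 - 22*(-1/578)) + 545097) = 262915/((128 - 578 + 11/289) + 545097) = 262915/(-130039/289 + 545097) = 262915/(157402994/289) = 262915*(289/157402994) = 75982435/157402994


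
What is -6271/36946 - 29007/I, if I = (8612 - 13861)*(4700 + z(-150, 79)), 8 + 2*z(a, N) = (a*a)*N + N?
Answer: -676076436895/3983292977482 ≈ -0.16973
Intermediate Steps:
z(a, N) = -4 + N/2 + N*a**2/2 (z(a, N) = -4 + ((a*a)*N + N)/2 = -4 + (a**2*N + N)/2 = -4 + (N*a**2 + N)/2 = -4 + (N + N*a**2)/2 = -4 + (N/2 + N*a**2/2) = -4 + N/2 + N*a**2/2)
I = -9379810779/2 (I = (8612 - 13861)*(4700 + (-4 + (1/2)*79 + (1/2)*79*(-150)**2)) = -5249*(4700 + (-4 + 79/2 + (1/2)*79*22500)) = -5249*(4700 + (-4 + 79/2 + 888750)) = -5249*(4700 + 1777571/2) = -5249*1786971/2 = -9379810779/2 ≈ -4.6899e+9)
-6271/36946 - 29007/I = -6271/36946 - 29007/(-9379810779/2) = -6271*1/36946 - 29007*(-2/9379810779) = -6271/36946 + 19338/3126603593 = -676076436895/3983292977482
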